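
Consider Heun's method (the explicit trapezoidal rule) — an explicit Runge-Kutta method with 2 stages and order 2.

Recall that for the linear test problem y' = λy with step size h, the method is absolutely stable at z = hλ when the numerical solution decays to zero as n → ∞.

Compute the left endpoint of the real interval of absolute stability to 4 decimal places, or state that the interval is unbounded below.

On y'=λy, z=hλ:
  order 2, 2-stage ⇒ R(z)=1+z+z^2/2
  (e.g. R(-0.38)=0.69220, |R|=0.69220)

Boundary: |R(x)|=1, x<0.
x=-0.38: |R|=0.6922
|R(-1.99)|=0.9900 |R(-1.98)|=0.9802 |R(-0.76)|=0.5288
Bisect:
  x_lo=-2.7543 |R|=2.0389  x_hi=-0.0897 |R|=0.9144
  mid=-1.42200 |R|=0.58904 →hi
  mid=-2.08817 |R|=1.09206 →lo
  mid=-1.75509 |R|=0.78508 →hi
  mid=-1.92163 |R|=0.92470 →hi
  mid=-2.00490 |R|=1.00491 →lo
  mid=-1.96327 |R|=0.96394 →hi
  mid=-1.98408 |R|=0.98421 →hi
  ...
  [-2.00002,-1.99986] ⇒ x*=-2.0000
Interval (-2.0000, 0).

z* = -2.0000.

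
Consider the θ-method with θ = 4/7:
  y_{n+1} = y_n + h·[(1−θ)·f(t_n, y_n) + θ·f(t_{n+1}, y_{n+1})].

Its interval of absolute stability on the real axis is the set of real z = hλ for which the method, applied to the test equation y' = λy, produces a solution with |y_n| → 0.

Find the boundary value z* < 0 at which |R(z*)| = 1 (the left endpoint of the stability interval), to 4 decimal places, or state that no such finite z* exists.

Set f=λy, z=hλ:
  y_{n+1} = y_n + z·[3/7·y_n + 4/7·y_{n+1}] ⇒ (1 − 4/7z)y_{n+1} = (1 + 3/7z)y_n
  ⇒ R(z) = (1 + 3/7z)/(1 − 4/7z).

Boundary: |R(x)|=1, x<0.
x=-1.34: |R|=0.2411
x=-2: |R|=0.0667
x=-10: |R|=0.4894
x=-100: |R|=0.7199
θ=4/7≥1/2 ⇒ |1+3/7x|<|1−4/7x| ∀x<0 ⇒ interval (−∞,0).

interval (−∞, 0).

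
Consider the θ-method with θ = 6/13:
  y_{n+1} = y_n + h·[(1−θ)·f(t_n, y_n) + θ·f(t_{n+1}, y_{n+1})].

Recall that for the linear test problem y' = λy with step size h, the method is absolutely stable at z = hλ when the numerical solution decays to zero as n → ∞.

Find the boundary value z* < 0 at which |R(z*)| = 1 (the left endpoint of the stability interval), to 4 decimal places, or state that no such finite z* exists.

With y'=λy (z=hλ):
  y_{n+1} = y_n + z·[7/13·y_n + 6/13·y_{n+1}] ⇒ (1 − 6/13z)y_{n+1} = (1 + 7/13z)y_n
  ⇒ R(z) = (1 + 7/13z)/(1 − 6/13z).

Need |R(x)|<1, x<0.
x=-0.81: |R|=0.4104
R=−1: 1+7/13x = −1+6/13x ⇒ -1/13x=2 ⇒ x=2/(-1/13)=-26.0000
Confirm numerically:
  x=-24.979: |R|=0.99373 <1
  x=-24.389: |R|=0.98989 <1
  x=-10.917: |R|=0.80786 <1
  x=-26.553: |R|=1.00321 >1
  x=-26.147: |R|=1.00087 >1
Interval (-26.0000, 0).

left endpoint -26.0000.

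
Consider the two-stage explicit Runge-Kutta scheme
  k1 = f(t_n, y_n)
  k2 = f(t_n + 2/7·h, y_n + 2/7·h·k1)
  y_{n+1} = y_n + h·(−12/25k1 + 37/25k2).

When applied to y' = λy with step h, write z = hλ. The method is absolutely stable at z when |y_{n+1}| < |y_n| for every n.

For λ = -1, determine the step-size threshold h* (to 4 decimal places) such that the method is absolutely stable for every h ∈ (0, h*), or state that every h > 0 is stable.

(-2.3649,0); λ=-1 ⇒ h* = (175/74)/1 = 2.3649.

On y'=λy, z=hλ:
  k1=λy_n ⇒ h·k1=z·y_n;  k2=λ(1+2/7z)y_n ⇒ h·k2=z(1+2/7z)y_n
  y_{n+1}/y_n = 1 − 12/25z + 37/25z(1+2/7z) = 1 + z + 74/175z²
  Hence R(z) = 1 + z + 74/175z².

Find x<0 with |R(x)|<1.
x=-1.53: |R|=0.4599
R=1: x+74/175x²=0 ⇒ x=−175/74=-2.3649; min R=1−1/(4·74/175)=0.4088>−1
Confirm numerically:
  x=-1.932: |R|=0.64637 <1
  x=-1.600: |R|=0.48251 <1
  x=-1.449: |R|=0.43883 <1
  x=-1.062: |R|=0.41492 <1
  x=-2.701: |R|=1.38391 >1
  x=-2.652: |R|=1.32200 >1
So |R|<1 on (-2.3649, 0).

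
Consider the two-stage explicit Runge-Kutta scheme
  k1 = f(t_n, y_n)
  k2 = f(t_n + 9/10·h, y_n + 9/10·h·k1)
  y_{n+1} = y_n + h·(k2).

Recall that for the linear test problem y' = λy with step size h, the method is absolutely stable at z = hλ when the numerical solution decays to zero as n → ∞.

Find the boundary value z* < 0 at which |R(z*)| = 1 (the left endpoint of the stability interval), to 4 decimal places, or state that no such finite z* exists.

left endpoint -1.1111.

On y'=λy, z=hλ:
  k1=λy_n ⇒ h·k1=z·y_n;  k2=λ(1+9/10z)y_n ⇒ h·k2=z(1+9/10z)y_n
  y_{n+1}/y_n = 1 + z(1+9/10z) = 1 + z + 9/10z²
  Hence R(z) = 1 + z + 9/10z².

Solve |R(x)|<1 on ℝ⁻.
x=-1.76: |R|=2.0278
R=1: x+9/10x²=0 ⇒ x=−10/9=-1.1111; min R=1−1/(4·9/10)=0.7222>−1
Confirm numerically:
  x=-0.944: |R|=0.85802 <1
  x=-0.931: |R|=0.84908 <1
  x=-0.881: |R|=0.81754 <1
  x=-0.615: |R|=0.72540 <1
  x=-1.635: |R|=1.77090 >1
  x=-1.289: |R|=1.20637 >1
Interval (-1.1111, 0).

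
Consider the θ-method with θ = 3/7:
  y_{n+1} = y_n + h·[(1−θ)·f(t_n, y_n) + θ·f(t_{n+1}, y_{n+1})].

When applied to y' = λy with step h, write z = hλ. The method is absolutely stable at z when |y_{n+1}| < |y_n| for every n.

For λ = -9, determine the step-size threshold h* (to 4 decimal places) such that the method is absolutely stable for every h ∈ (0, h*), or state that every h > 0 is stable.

Set f=λy, z=hλ:
  y_{n+1} = y_n + z·[4/7·y_n + 3/7·y_{n+1}] ⇒ (1 − 3/7z)y_{n+1} = (1 + 4/7z)y_n
  so R(z) = (1 + 4/7z)/(1 − 3/7z).

Need |R(x)|<1, x<0.
x=-0.69: |R|=0.4675
R=−1: 1+4/7x = −1+3/7x ⇒ -1/7x=2 ⇒ x=2/(-1/7)=-14.0000
Confirm numerically:
  x=-11.247: |R|=0.93243 <1
  x=-10.455: |R|=0.90760 <1
  x=-9.529: |R|=0.87436 <1
  x=-14.210: |R|=1.00423 >1
  x=-14.141: |R|=1.00285 >1
  x=-14.025: |R|=1.00051 >1
Interval (-14.0000, 0).

(-14.0000,0); λ=-9 ⇒ h* = (14)/9 = 1.5556.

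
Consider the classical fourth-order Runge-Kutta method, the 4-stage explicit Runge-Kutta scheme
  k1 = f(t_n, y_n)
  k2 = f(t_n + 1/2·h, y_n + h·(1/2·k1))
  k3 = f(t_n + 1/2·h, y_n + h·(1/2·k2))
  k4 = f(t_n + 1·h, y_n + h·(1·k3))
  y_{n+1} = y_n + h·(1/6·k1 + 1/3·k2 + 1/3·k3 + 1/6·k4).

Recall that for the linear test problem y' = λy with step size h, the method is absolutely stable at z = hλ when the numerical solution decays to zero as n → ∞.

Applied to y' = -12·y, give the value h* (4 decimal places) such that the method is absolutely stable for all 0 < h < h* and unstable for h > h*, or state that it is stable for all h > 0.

Set f=λy, z=hλ:
  order 4, 4-stage ⇒ R(z)=1+z+z^2/2+z^3/6+z^4/24
  (e.g. R(-1.53)=0.27185, |R|=0.27185)

Solve |R(x)|<1 on ℝ⁻.
x=-1.53: |R|=0.2718
|R(-2.29)|=0.4764 |R(-1.5)|=0.2734 |R(-0.69)|=0.5027
Bisect:
  x_lo=-3.2340 |R|=1.9158  x_hi=-0.3032 |R|=0.7385
  mid=-1.76859 |R|=0.28103 →hi
  mid=-2.50129 |R|=0.64971 →hi
  mid=-2.86765 |R|=1.13143 →lo
  mid=-2.68447 |R|=0.85833 →hi
  mid=-2.77606 |R|=0.98617 →hi
  mid=-2.82185 |R|=1.05654 →lo
  mid=-2.79896 |R|=1.02080 →lo
  mid=-2.78751 |R|=1.00335 →lo
  mid=-2.78178 |R|=0.99472 →hi
  mid=-2.78465 |R|=0.99903 →hi
  ...
  [-2.78536,-2.78518] ⇒ x*=-2.7853
So |R|<1 on (-2.7853, 0).

(-2.7853,0); λ=-12 ⇒ h* = 0.2321.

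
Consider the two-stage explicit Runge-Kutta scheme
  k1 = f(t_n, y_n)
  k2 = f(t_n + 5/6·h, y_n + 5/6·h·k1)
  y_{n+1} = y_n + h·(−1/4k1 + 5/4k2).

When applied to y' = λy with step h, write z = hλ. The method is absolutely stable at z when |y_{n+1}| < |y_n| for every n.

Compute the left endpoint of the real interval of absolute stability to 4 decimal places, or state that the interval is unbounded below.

With y'=λy (z=hλ):
  k1=λy_n ⇒ h·k1=z·y_n;  k2=λ(1+5/6z)y_n ⇒ h·k2=z(1+5/6z)y_n
  y_{n+1}/y_n = 1 − 1/4z + 5/4z(1+5/6z) = 1 + z + 25/24z²
  so R(z) = 1 + z + 25/24z².

Solve |R(x)|<1 on ℝ⁻.
x=-1.13: |R|=1.2001
R=1: x+25/24x²=0 ⇒ x=−24/25=-0.9600; min R=1−1/(4·25/24)=0.7600>−1
Confirm numerically:
  x=-0.778: |R|=0.85250 <1
  x=-0.461: |R|=0.76038 <1
  x=-0.418: |R|=0.76400 <1
  x=-1.483: |R|=1.80793 >1
  x=-1.163: |R|=1.24593 >1
Stable set (-0.9600, 0).

z* = -0.9600.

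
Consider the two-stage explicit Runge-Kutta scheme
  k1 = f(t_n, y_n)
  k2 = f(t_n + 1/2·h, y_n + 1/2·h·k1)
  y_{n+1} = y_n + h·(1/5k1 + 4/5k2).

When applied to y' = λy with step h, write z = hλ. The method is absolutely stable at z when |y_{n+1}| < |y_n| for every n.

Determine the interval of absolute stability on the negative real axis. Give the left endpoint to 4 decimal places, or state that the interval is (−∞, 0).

(-2.5000, 0).

On y'=λy, z=hλ:
  k1=λy_n ⇒ h·k1=z·y_n;  k2=λ(1+1/2z)y_n ⇒ h·k2=z(1+1/2z)y_n
  y_{n+1}/y_n = 1 + 1/5z + 4/5z(1+1/2z) = 1 + z + 2/5z²
  ⇒ R(z) = 1 + z + 2/5z².

Need |R(x)|<1, x<0.
x=-1.1: |R|=0.3840
R=1: x+2/5x²=0 ⇒ x=−5/2=-2.5000; min R=1−1/(4·2/5)=0.3750>−1
Confirm numerically:
  x=-2.399: |R|=0.90308 <1
  x=-2.391: |R|=0.89575 <1
  x=-1.796: |R|=0.49425 <1
  x=-2.679: |R|=1.19182 >1
  x=-2.571: |R|=1.07302 >1
Stable set (-2.5000, 0).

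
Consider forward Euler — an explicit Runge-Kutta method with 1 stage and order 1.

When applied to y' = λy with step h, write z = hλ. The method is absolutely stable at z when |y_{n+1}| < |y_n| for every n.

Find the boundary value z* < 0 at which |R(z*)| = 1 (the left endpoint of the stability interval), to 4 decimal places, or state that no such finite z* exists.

With y'=λy (z=hλ):
  order 1, 1-stage ⇒ R(z)=1+z
  (e.g. R(-1.09)=-0.09000, |R|=0.09000)

Boundary: |R(x)|=1, x<0.
x=-1.09: |R|=0.0900
|R(-2.28)|=1.2800 |R(-1.23)|=0.2300 |R(-0.59)|=0.4100
Bisect:
  x_lo=-2.7035 |R|=1.7035  x_hi=-0.0530 |R|=0.9470
  mid=-1.37826 |R|=0.37826 →hi
  mid=-2.04089 |R|=1.04089 →lo
  mid=-1.70958 |R|=0.70958 →hi
  mid=-1.87523 |R|=0.87523 →hi
  mid=-1.95806 |R|=0.95806 →hi
  mid=-1.99947 |R|=0.99947 →hi
  mid=-2.02018 |R|=1.02018 →lo
  ...
  [-2.00012,-1.99996] ⇒ x*=-2.0000
Stable set (-2.0000, 0).

left endpoint -2.0000.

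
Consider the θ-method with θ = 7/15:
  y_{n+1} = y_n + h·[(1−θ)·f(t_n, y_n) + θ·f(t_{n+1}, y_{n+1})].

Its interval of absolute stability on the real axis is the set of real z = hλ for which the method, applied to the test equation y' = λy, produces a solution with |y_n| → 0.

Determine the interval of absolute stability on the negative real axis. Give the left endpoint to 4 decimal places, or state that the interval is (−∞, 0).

With y'=λy (z=hλ):
  y_{n+1} = y_n + z·[8/15·y_n + 7/15·y_{n+1}] ⇒ (1 − 7/15z)y_{n+1} = (1 + 8/15z)y_n
  so R(z) = (1 + 8/15z)/(1 − 7/15z).

Find x<0 with |R(x)|<1.
x=-1.02: |R|=0.3089
R=−1: 1+8/15x = −1+7/15x ⇒ -1/15x=2 ⇒ x=2/(-1/15)=-30.0000
Confirm numerically:
  x=-26.579: |R|=0.98298 <1
  x=-18.799: |R|=0.92359 <1
  x=-12.256: |R|=0.82395 <1
  x=-30.529: |R|=1.00231 >1
  x=-30.161: |R|=1.00071 >1
So |R|<1 on (-30.0000, 0).

z∈(-30.0000,0).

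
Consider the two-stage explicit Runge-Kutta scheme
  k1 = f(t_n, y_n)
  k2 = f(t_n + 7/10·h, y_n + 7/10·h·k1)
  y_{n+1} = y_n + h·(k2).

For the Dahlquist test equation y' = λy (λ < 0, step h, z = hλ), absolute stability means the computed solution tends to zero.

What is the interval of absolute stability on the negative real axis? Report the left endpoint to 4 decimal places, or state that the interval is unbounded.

z∈(-1.4286,0).

On y'=λy, z=hλ:
  k1=λy_n ⇒ h·k1=z·y_n;  k2=λ(1+7/10z)y_n ⇒ h·k2=z(1+7/10z)y_n
  y_{n+1}/y_n = 1 + z(1+7/10z) = 1 + z + 7/10z²
  so R(z) = 1 + z + 7/10z².

Need |R(x)|<1, x<0.
x=-1.25: |R|=0.8438
R=1: x+7/10x²=0 ⇒ x=−10/7=-1.4286; min R=1−1/(4·7/10)=0.6429>−1
Confirm numerically:
  x=-0.914: |R|=0.67078 <1
  x=-0.844: |R|=0.65464 <1
  x=-0.716: |R|=0.64286 <1
  x=-1.930: |R|=1.67743 >1
  x=-1.744: |R|=1.38508 >1
  x=-1.631: |R|=1.23111 >1
Interval (-1.4286, 0).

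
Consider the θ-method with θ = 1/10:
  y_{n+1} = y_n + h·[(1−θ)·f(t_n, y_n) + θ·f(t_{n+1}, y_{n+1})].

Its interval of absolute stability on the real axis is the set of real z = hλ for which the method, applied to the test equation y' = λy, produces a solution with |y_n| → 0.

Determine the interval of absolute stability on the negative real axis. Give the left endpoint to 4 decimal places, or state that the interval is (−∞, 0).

On y'=λy, z=hλ:
  y_{n+1} = y_n + z·[9/10·y_n + 1/10·y_{n+1}] ⇒ (1 − 1/10z)y_{n+1} = (1 + 9/10z)y_n
  R(z) = (1 + 9/10z)/(1 − 1/10z).

Need |R(x)|<1, x<0.
x=-1.24: |R|=0.1032
R=−1: 1+9/10x = −1+1/10x ⇒ -4/5x=2 ⇒ x=2/(-4/5)=-2.5000
Confirm numerically:
  x=-2.233: |R|=0.82539 <1
  x=-1.892: |R|=0.59099 <1
  x=-1.047: |R|=0.05223 <1
  x=-2.768: |R|=1.16792 >1
  x=-2.652: |R|=1.09611 >1
  x=-2.540: |R|=1.02552 >1
Interval (-2.5000, 0).

(-2.5000, 0).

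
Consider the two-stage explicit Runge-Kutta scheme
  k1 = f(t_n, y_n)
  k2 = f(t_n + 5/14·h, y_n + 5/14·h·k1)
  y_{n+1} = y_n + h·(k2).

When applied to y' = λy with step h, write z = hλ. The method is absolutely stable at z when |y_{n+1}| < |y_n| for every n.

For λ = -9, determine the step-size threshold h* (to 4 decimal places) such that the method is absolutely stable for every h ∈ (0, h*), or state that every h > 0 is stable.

Test eqn y'=λy, z=hλ:
  k1=λy_n ⇒ h·k1=z·y_n;  k2=λ(1+5/14z)y_n ⇒ h·k2=z(1+5/14z)y_n
  y_{n+1}/y_n = 1 + z(1+5/14z) = 1 + z + 5/14z²
  ⇒ R(z) = 1 + z + 5/14z².

Need |R(x)|<1, x<0.
x=-0.66: |R|=0.4956
R=1: x+5/14x²=0 ⇒ x=−14/5=-2.8000; min R=1−1/(4·5/14)=0.3000>−1
Confirm numerically:
  x=-2.326: |R|=0.60624 <1
  x=-2.273: |R|=0.57219 <1
  x=-1.131: |R|=0.32584 <1
  x=-3.339: |R|=1.64276 >1
  x=-3.231: |R|=1.49734 >1
Interval (-2.8000, 0).

(-2.8000,0); λ=-9 ⇒ h* = (14/5)/9 = 0.3111.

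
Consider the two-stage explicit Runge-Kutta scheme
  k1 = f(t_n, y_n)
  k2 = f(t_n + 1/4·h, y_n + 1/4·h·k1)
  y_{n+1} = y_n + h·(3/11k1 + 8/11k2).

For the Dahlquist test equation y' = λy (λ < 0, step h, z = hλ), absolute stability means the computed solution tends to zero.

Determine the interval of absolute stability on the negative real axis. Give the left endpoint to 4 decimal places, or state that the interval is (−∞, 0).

(-5.5000, 0).

Test eqn y'=λy, z=hλ:
  k1=λy_n ⇒ h·k1=z·y_n;  k2=λ(1+1/4z)y_n ⇒ h·k2=z(1+1/4z)y_n
  y_{n+1}/y_n = 1 + 3/11z + 8/11z(1+1/4z) = 1 + z + 2/11z²
  ⇒ R(z) = 1 + z + 2/11z².

Solve |R(x)|<1 on ℝ⁻.
x=-0.93: |R|=0.2273
R=1: x+2/11x²=0 ⇒ x=−11/2=-5.5000; min R=1−1/(4·2/11)=-0.3750>−1
Confirm numerically:
  x=-4.162: |R|=0.01250 <1
  x=-3.693: |R|=0.21332 <1
  x=-3.600: |R|=0.24364 <1
  x=-2.947: |R|=0.36794 <1
  x=-5.643: |R|=1.14672 >1
  x=-5.575: |R|=1.07602 >1
So |R|<1 on (-5.5000, 0).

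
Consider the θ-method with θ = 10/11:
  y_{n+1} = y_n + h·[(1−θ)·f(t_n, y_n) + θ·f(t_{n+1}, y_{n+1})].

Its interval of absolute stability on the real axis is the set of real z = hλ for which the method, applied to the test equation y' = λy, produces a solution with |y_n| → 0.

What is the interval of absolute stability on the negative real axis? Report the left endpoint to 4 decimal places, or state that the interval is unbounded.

unbounded; (−∞, 0).

Set f=λy, z=hλ:
  y_{n+1} = y_n + z·[1/11·y_n + 10/11·y_{n+1}] ⇒ (1 − 10/11z)y_{n+1} = (1 + 1/11z)y_n
  ⇒ R(z) = (1 + 1/11z)/(1 − 10/11z).

Need |R(x)|<1, x<0.
x=-0.38: |R|=0.7176
x=-2: |R|=0.2903
x=-10: |R|=0.0090
x=-100: |R|=0.0880
θ=10/11≥1/2 ⇒ |1+1/11x|<|1−10/11x| ∀x<0 ⇒ unbounded interval.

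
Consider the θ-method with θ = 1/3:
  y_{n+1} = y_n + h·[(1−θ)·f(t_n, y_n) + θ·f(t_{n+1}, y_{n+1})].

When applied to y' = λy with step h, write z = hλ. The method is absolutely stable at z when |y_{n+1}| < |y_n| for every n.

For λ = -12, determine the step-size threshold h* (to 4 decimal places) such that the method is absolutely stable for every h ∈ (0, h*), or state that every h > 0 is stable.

(-6.0000,0); λ=-12 ⇒ h* = (6)/12 = 0.5000.

On y'=λy, z=hλ:
  y_{n+1} = y_n + z·[2/3·y_n + 1/3·y_{n+1}] ⇒ (1 − 1/3z)y_{n+1} = (1 + 2/3z)y_n
  so R(z) = (1 + 2/3z)/(1 − 1/3z).

Need |R(x)|<1, x<0.
x=-0.36: |R|=0.6786
R=−1: 1+2/3x = −1+1/3x ⇒ -1/3x=2 ⇒ x=2/(-1/3)=-6.0000
Confirm numerically:
  x=-3.302: |R|=0.57188 <1
  x=-2.988: |R|=0.49699 <1
  x=-2.834: |R|=0.45732 <1
  x=-2.588: |R|=0.38941 <1
  x=-6.478: |R|=1.05043 >1
  x=-6.100: |R|=1.01099 >1
Stable set (-6.0000, 0).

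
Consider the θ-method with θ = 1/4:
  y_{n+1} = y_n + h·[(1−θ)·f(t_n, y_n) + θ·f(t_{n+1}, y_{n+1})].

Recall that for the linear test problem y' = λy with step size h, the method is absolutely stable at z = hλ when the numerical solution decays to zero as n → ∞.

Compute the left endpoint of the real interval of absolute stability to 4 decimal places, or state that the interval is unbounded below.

With y'=λy (z=hλ):
  y_{n+1} = y_n + z·[3/4·y_n + 1/4·y_{n+1}] ⇒ (1 − 1/4z)y_{n+1} = (1 + 3/4z)y_n
  ⇒ R(z) = (1 + 3/4z)/(1 − 1/4z).

Need |R(x)|<1, x<0.
x=-0.32: |R|=0.7037
R=−1: 1+3/4x = −1+1/4x ⇒ -1/2x=2 ⇒ x=2/(-1/2)=-4.0000
Confirm numerically:
  x=-3.883: |R|=0.97032 <1
  x=-3.756: |R|=0.93708 <1
  x=-1.895: |R|=0.28584 <1
  x=-1.759: |R|=0.22174 <1
  x=-4.566: |R|=1.13215 >1
  x=-4.285: |R|=1.06880 >1
Stable set (-4.0000, 0).

left endpoint -4.0000.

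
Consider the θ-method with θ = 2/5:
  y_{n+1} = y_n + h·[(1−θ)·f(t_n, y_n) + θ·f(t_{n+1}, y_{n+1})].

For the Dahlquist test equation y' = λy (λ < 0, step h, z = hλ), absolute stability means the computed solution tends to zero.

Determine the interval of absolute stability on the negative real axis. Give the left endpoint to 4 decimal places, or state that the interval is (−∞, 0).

Set f=λy, z=hλ:
  y_{n+1} = y_n + z·[3/5·y_n + 2/5·y_{n+1}] ⇒ (1 − 2/5z)y_{n+1} = (1 + 3/5z)y_n
  R(z) = (1 + 3/5z)/(1 − 2/5z).

Boundary: |R(x)|=1, x<0.
x=-1.73: |R|=0.0225
R=−1: 1+3/5x = −1+2/5x ⇒ -1/5x=2 ⇒ x=2/(-1/5)=-10.0000
Confirm numerically:
  x=-8.084: |R|=0.90949 <1
  x=-6.121: |R|=0.77503 <1
  x=-4.206: |R|=0.56800 <1
  x=-10.537: |R|=1.02060 >1
  x=-10.209: |R|=1.00822 >1
Interval (-10.0000, 0).

(-10.0000, 0).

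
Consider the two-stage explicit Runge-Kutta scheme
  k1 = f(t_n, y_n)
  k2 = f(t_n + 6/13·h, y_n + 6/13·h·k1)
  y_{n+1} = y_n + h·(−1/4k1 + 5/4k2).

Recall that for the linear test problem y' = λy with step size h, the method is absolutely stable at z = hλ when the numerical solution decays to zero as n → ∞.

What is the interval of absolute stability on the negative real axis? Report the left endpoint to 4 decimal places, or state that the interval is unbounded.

Test eqn y'=λy, z=hλ:
  k1=λy_n ⇒ h·k1=z·y_n;  k2=λ(1+6/13z)y_n ⇒ h·k2=z(1+6/13z)y_n
  y_{n+1}/y_n = 1 − 1/4z + 5/4z(1+6/13z) = 1 + z + 15/26z²
  ⇒ R(z) = 1 + z + 15/26z².

Need |R(x)|<1, x<0.
x=-0.94: |R|=0.5698
R=1: x+15/26x²=0 ⇒ x=−26/15=-1.7333; min R=1−1/(4·15/26)=0.5667>−1
Confirm numerically:
  x=-0.887: |R|=0.56691 <1
  x=-0.875: |R|=0.56671 <1
  x=-0.730: |R|=0.57744 <1
  x=-2.017: |R|=1.33009 >1
  x=-1.929: |R|=1.21775 >1
  x=-1.857: |R|=1.13249 >1
So |R|<1 on (-1.7333, 0).

z∈(-1.7333,0).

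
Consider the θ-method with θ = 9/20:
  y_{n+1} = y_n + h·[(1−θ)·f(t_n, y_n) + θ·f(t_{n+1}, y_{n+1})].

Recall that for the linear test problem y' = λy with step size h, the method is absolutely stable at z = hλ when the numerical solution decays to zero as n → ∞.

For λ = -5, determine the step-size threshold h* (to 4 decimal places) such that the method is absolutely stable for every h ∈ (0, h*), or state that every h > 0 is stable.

With y'=λy (z=hλ):
  y_{n+1} = y_n + z·[11/20·y_n + 9/20·y_{n+1}] ⇒ (1 − 9/20z)y_{n+1} = (1 + 11/20z)y_n
  R(z) = (1 + 11/20z)/(1 − 9/20z).

Find x<0 with |R(x)|<1.
x=-0.84: |R|=0.3904
R=−1: 1+11/20x = −1+9/20x ⇒ -1/10x=2 ⇒ x=2/(-1/10)=-20.0000
Confirm numerically:
  x=-16.830: |R|=0.96303 <1
  x=-13.550: |R|=0.90912 <1
  x=-12.355: |R|=0.88346 <1
  x=-20.374: |R|=1.00368 >1
  x=-20.210: |R|=1.00208 >1
So |R|<1 on (-20.0000, 0).

(-20.0000,0); λ=-5 ⇒ h* = (20)/5 = 4.0000.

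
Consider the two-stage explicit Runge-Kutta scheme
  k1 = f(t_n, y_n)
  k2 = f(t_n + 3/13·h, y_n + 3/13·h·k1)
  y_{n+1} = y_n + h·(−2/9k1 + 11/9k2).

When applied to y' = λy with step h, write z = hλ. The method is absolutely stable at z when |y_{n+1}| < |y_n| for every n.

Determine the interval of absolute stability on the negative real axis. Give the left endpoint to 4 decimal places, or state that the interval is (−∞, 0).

On y'=λy, z=hλ:
  k1=λy_n ⇒ h·k1=z·y_n;  k2=λ(1+3/13z)y_n ⇒ h·k2=z(1+3/13z)y_n
  y_{n+1}/y_n = 1 − 2/9z + 11/9z(1+3/13z) = 1 + z + 11/39z²
  so R(z) = 1 + z + 11/39z².

Need |R(x)|<1, x<0.
x=-0.39: |R|=0.6529
R=1: x+11/39x²=0 ⇒ x=−39/11=-3.5455; min R=1−1/(4·11/39)=0.1136>−1
Confirm numerically:
  x=-3.162: |R|=0.65802 <1
  x=-1.668: |R|=0.11673 <1
  x=-1.466: |R|=0.14017 <1
  x=-3.961: |R|=1.46425 >1
  x=-3.934: |R|=1.43113 >1
  x=-3.837: |R|=1.31552 >1
So |R|<1 on (-3.5455, 0).

z∈(-3.5455,0).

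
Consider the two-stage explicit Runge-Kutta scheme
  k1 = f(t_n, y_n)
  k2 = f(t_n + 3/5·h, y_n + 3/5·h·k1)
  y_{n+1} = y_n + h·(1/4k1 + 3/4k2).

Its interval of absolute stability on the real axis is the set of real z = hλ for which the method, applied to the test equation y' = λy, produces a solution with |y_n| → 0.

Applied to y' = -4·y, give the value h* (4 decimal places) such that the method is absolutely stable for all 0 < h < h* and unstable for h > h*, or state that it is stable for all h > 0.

(-2.2222,0); λ=-4 ⇒ h* = (20/9)/4 = 0.5556.

With y'=λy (z=hλ):
  k1=λy_n ⇒ h·k1=z·y_n;  k2=λ(1+3/5z)y_n ⇒ h·k2=z(1+3/5z)y_n
  y_{n+1}/y_n = 1 + 1/4z + 3/4z(1+3/5z) = 1 + z + 9/20z²
  R(z) = 1 + z + 9/20z².

Find x<0 with |R(x)|<1.
x=-0.51: |R|=0.6070
R=1: x+9/20x²=0 ⇒ x=−20/9=-2.2222; min R=1−1/(4·9/20)=0.4444>−1
Confirm numerically:
  x=-1.934: |R|=0.74916 <1
  x=-1.753: |R|=0.62985 <1
  x=-1.691: |R|=0.59577 <1
  x=-0.978: |R|=0.45242 <1
  x=-2.715: |R|=1.60205 >1
  x=-2.682: |R|=1.55491 >1
  x=-2.681: |R|=1.55349 >1
Interval (-2.2222, 0).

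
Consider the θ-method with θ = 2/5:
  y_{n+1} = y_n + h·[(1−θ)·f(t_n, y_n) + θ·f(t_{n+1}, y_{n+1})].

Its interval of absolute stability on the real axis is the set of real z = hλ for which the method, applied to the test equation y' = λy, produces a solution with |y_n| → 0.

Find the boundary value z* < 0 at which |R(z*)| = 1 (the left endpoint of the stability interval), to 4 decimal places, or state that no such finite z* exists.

Set f=λy, z=hλ:
  y_{n+1} = y_n + z·[3/5·y_n + 2/5·y_{n+1}] ⇒ (1 − 2/5z)y_{n+1} = (1 + 3/5z)y_n
  R(z) = (1 + 3/5z)/(1 − 2/5z).

Need |R(x)|<1, x<0.
x=-1.69: |R|=0.0084
R=−1: 1+3/5x = −1+2/5x ⇒ -1/5x=2 ⇒ x=2/(-1/5)=-10.0000
Confirm numerically:
  x=-8.555: |R|=0.93464 <1
  x=-6.438: |R|=0.80074 <1
  x=-5.963: |R|=0.76149 <1
  x=-10.544: |R|=1.02085 >1
  x=-10.483: |R|=1.01860 >1
Interval (-10.0000, 0).

z* = -10.0000.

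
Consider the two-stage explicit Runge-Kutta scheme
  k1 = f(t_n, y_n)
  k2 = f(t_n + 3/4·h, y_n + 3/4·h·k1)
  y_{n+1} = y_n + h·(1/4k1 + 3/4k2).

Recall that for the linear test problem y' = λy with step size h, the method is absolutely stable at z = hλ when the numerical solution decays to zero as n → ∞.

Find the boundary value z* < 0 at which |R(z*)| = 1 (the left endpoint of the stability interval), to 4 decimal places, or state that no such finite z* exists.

z* = -1.7778.

On y'=λy, z=hλ:
  k1=λy_n ⇒ h·k1=z·y_n;  k2=λ(1+3/4z)y_n ⇒ h·k2=z(1+3/4z)y_n
  y_{n+1}/y_n = 1 + 1/4z + 3/4z(1+3/4z) = 1 + z + 9/16z²
  so R(z) = 1 + z + 9/16z².

Need |R(x)|<1, x<0.
x=-1.71: |R|=0.9348
R=1: x+9/16x²=0 ⇒ x=−16/9=-1.7778; min R=1−1/(4·9/16)=0.5556>−1
Confirm numerically:
  x=-1.693: |R|=0.91927 <1
  x=-1.590: |R|=0.83206 <1
  x=-1.516: |R|=0.77677 <1
  x=-0.905: |R|=0.55570 <1
  x=-2.367: |R|=1.78451 >1
  x=-2.360: |R|=1.77290 >1
Stable set (-1.7778, 0).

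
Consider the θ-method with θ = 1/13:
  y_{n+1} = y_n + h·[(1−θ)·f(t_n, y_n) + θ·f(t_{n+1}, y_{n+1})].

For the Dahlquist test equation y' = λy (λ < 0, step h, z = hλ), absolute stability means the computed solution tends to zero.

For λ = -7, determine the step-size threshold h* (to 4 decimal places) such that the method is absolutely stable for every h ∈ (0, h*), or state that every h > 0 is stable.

Test eqn y'=λy, z=hλ:
  y_{n+1} = y_n + z·[12/13·y_n + 1/13·y_{n+1}] ⇒ (1 − 1/13z)y_{n+1} = (1 + 12/13z)y_n
  Hence R(z) = (1 + 12/13z)/(1 − 1/13z).

Need |R(x)|<1, x<0.
x=-1.55: |R|=0.3849
R=−1: 1+12/13x = −1+1/13x ⇒ -11/13x=2 ⇒ x=2/(-11/13)=-2.3636
Confirm numerically:
  x=-1.304: |R|=0.18512 <1
  x=-1.007: |R|=0.06540 <1
  x=-0.956: |R|=0.10949 <1
  x=-2.938: |R|=1.39641 >1
  x=-2.691: |R|=1.22949 >1
Interval (-2.3636, 0).

(-2.3636,0); λ=-7 ⇒ h* = (26/11)/7 = 0.3377.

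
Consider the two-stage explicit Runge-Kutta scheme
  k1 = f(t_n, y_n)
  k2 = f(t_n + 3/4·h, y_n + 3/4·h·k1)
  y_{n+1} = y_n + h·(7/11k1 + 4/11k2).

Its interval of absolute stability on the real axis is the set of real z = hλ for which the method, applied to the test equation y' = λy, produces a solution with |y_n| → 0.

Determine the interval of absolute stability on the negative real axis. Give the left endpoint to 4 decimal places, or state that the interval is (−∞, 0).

Test eqn y'=λy, z=hλ:
  k1=λy_n ⇒ h·k1=z·y_n;  k2=λ(1+3/4z)y_n ⇒ h·k2=z(1+3/4z)y_n
  y_{n+1}/y_n = 1 + 7/11z + 4/11z(1+3/4z) = 1 + z + 3/11z²
  ⇒ R(z) = 1 + z + 3/11z².

Need |R(x)|<1, x<0.
x=-1.7: |R|=0.0882
R=1: x+3/11x²=0 ⇒ x=−11/3=-3.6667; min R=1−1/(4·3/11)=0.0833>−1
Confirm numerically:
  x=-3.442: |R|=0.78910 <1
  x=-2.073: |R|=0.09900 <1
  x=-1.736: |R|=0.08592 <1
  x=-4.174: |R|=1.57753 >1
  x=-4.115: |R|=1.50315 >1
So |R|<1 on (-3.6667, 0).

(-3.6667, 0).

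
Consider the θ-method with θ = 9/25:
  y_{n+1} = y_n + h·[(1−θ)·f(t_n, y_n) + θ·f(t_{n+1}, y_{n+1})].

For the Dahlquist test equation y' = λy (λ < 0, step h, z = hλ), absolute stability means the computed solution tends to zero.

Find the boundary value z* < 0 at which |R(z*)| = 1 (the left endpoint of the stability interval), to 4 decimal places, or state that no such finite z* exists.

z* = -7.1429.

With y'=λy (z=hλ):
  y_{n+1} = y_n + z·[16/25·y_n + 9/25·y_{n+1}] ⇒ (1 − 9/25z)y_{n+1} = (1 + 16/25z)y_n
  R(z) = (1 + 16/25z)/(1 − 9/25z).

Solve |R(x)|<1 on ℝ⁻.
x=-1.19: |R|=0.1669
R=−1: 1+16/25x = −1+9/25x ⇒ -7/25x=2 ⇒ x=2/(-7/25)=-7.1429
Confirm numerically:
  x=-4.525: |R|=0.72119 <1
  x=-3.559: |R|=0.56012 <1
  x=-2.925: |R|=0.42474 <1
  x=-7.737: |R|=1.04395 >1
  x=-7.522: |R|=1.02863 >1
Stable set (-7.1429, 0).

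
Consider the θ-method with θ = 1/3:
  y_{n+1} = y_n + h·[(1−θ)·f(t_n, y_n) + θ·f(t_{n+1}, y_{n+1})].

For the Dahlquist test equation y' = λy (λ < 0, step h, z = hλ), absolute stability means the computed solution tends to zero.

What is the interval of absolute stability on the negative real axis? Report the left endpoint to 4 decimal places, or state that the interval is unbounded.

z∈(-6.0000,0).

Test eqn y'=λy, z=hλ:
  y_{n+1} = y_n + z·[2/3·y_n + 1/3·y_{n+1}] ⇒ (1 − 1/3z)y_{n+1} = (1 + 2/3z)y_n
  R(z) = (1 + 2/3z)/(1 − 1/3z).

Boundary: |R(x)|=1, x<0.
x=-0.95: |R|=0.2785
R=−1: 1+2/3x = −1+1/3x ⇒ -1/3x=2 ⇒ x=2/(-1/3)=-6.0000
Confirm numerically:
  x=-5.832: |R|=0.98098 <1
  x=-5.405: |R|=0.92921 <1
  x=-4.794: |R|=0.84527 <1
  x=-3.227: |R|=0.55468 <1
  x=-6.391: |R|=1.04164 >1
  x=-6.301: |R|=1.03236 >1
So |R|<1 on (-6.0000, 0).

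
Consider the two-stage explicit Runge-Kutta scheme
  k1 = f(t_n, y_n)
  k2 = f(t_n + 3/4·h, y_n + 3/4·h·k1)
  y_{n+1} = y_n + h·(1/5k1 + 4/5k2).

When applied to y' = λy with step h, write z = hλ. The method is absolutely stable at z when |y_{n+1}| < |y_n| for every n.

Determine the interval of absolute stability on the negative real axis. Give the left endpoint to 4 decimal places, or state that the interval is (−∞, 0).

(-1.6667, 0).

On y'=λy, z=hλ:
  k1=λy_n ⇒ h·k1=z·y_n;  k2=λ(1+3/4z)y_n ⇒ h·k2=z(1+3/4z)y_n
  y_{n+1}/y_n = 1 + 1/5z + 4/5z(1+3/4z) = 1 + z + 3/5z²
  R(z) = 1 + z + 3/5z².

Boundary: |R(x)|=1, x<0.
x=-0.74: |R|=0.5886
R=1: x+3/5x²=0 ⇒ x=−5/3=-1.6667; min R=1−1/(4·3/5)=0.5833>−1
Confirm numerically:
  x=-1.321: |R|=0.72602 <1
  x=-0.727: |R|=0.59012 <1
  x=-0.725: |R|=0.59038 <1
  x=-2.196: |R|=1.69745 >1
  x=-1.828: |R|=1.17695 >1
  x=-1.763: |R|=1.10190 >1
Interval (-1.6667, 0).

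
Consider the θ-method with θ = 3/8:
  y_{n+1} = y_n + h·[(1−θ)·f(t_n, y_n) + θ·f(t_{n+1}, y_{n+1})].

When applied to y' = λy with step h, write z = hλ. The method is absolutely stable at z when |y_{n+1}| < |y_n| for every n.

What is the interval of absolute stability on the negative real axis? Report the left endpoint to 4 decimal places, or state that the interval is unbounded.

Test eqn y'=λy, z=hλ:
  y_{n+1} = y_n + z·[5/8·y_n + 3/8·y_{n+1}] ⇒ (1 − 3/8z)y_{n+1} = (1 + 5/8z)y_n
  Hence R(z) = (1 + 5/8z)/(1 − 3/8z).

Find x<0 with |R(x)|<1.
x=-1: |R|=0.2727
R=−1: 1+5/8x = −1+3/8x ⇒ -1/4x=2 ⇒ x=2/(-1/4)=-8.0000
Confirm numerically:
  x=-7.865: |R|=0.99145 <1
  x=-6.873: |R|=0.92124 <1
  x=-5.596: |R|=0.80604 <1
  x=-3.525: |R|=0.51817 <1
  x=-8.425: |R|=1.02554 >1
  x=-8.121: |R|=1.00748 >1
Stable set (-8.0000, 0).

(-8.0000, 0).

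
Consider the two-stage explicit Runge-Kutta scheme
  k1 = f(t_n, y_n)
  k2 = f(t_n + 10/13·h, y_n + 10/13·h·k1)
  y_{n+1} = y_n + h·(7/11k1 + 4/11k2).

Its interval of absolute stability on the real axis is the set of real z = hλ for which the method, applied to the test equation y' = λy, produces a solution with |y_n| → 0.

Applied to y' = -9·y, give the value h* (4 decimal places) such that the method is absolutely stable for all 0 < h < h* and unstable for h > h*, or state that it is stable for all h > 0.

Test eqn y'=λy, z=hλ:
  k1=λy_n ⇒ h·k1=z·y_n;  k2=λ(1+10/13z)y_n ⇒ h·k2=z(1+10/13z)y_n
  y_{n+1}/y_n = 1 + 7/11z + 4/11z(1+10/13z) = 1 + z + 40/143z²
  so R(z) = 1 + z + 40/143z².

Need |R(x)|<1, x<0.
x=-1.18: |R|=0.2095
R=1: x+40/143x²=0 ⇒ x=−143/40=-3.5750; min R=1−1/(4·40/143)=0.1062>−1
Confirm numerically:
  x=-3.517: |R|=0.94294 <1
  x=-2.906: |R|=0.45619 <1
  x=-2.109: |R|=0.13516 <1
  x=-1.452: |R|=0.13774 <1
  x=-3.829: |R|=1.27205 >1
  x=-3.790: |R|=1.22793 >1
  x=-3.647: |R|=1.07345 >1
So |R|<1 on (-3.5750, 0).

(-3.5750,0); λ=-9 ⇒ h* = (143/40)/9 = 0.3972.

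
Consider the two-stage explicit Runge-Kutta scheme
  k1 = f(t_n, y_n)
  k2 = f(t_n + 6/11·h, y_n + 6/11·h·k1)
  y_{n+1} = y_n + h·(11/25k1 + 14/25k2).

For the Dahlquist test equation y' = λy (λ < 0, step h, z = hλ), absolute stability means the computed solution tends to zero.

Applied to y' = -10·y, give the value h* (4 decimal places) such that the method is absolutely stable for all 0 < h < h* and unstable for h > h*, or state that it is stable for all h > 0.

On y'=λy, z=hλ:
  k1=λy_n ⇒ h·k1=z·y_n;  k2=λ(1+6/11z)y_n ⇒ h·k2=z(1+6/11z)y_n
  y_{n+1}/y_n = 1 + 11/25z + 14/25z(1+6/11z) = 1 + z + 84/275z²
  so R(z) = 1 + z + 84/275z².

Solve |R(x)|<1 on ℝ⁻.
x=-1.66: |R|=0.1817
R=1: x+84/275x²=0 ⇒ x=−275/84=-3.2738; min R=1−1/(4·84/275)=0.1815>−1
Confirm numerically:
  x=-2.864: |R|=0.64149 <1
  x=-2.239: |R|=0.29228 <1
  x=-1.804: |R|=0.19008 <1
  x=-1.556: |R|=0.18355 <1
  x=-3.846: |R|=1.67220 >1
  x=-3.808: |R|=1.62135 >1
  x=-3.694: |R|=1.47412 >1
Stable set (-3.2738, 0).

(-3.2738,0); λ=-10 ⇒ h* = (275/84)/10 = 0.3274.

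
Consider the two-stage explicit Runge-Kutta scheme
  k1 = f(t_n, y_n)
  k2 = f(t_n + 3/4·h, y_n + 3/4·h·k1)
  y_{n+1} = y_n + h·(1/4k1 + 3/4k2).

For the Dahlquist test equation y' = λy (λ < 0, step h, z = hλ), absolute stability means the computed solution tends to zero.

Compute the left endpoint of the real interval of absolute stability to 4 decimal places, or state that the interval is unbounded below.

left endpoint -1.7778.

Set f=λy, z=hλ:
  k1=λy_n ⇒ h·k1=z·y_n;  k2=λ(1+3/4z)y_n ⇒ h·k2=z(1+3/4z)y_n
  y_{n+1}/y_n = 1 + 1/4z + 3/4z(1+3/4z) = 1 + z + 9/16z²
  Hence R(z) = 1 + z + 9/16z².

Need |R(x)|<1, x<0.
x=-1.46: |R|=0.7390
R=1: x+9/16x²=0 ⇒ x=−16/9=-1.7778; min R=1−1/(4·9/16)=0.5556>−1
Confirm numerically:
  x=-1.747: |R|=0.96976 <1
  x=-1.602: |R|=0.84160 <1
  x=-1.262: |R|=0.63386 <1
  x=-1.121: |R|=0.58586 <1
  x=-2.357: |R|=1.76794 >1
  x=-1.836: |R|=1.06013 >1
Stable set (-1.7778, 0).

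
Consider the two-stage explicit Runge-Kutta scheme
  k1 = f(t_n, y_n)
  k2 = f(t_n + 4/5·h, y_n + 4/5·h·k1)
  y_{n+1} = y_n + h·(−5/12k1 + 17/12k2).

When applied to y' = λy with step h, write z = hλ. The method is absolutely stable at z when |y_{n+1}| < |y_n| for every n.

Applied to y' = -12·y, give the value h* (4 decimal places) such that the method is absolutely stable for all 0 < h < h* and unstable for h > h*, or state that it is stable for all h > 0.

On y'=λy, z=hλ:
  k1=λy_n ⇒ h·k1=z·y_n;  k2=λ(1+4/5z)y_n ⇒ h·k2=z(1+4/5z)y_n
  y_{n+1}/y_n = 1 − 5/12z + 17/12z(1+4/5z) = 1 + z + 17/15z²
  ⇒ R(z) = 1 + z + 17/15z².

Need |R(x)|<1, x<0.
x=-1.16: |R|=1.3650
R=1: x+17/15x²=0 ⇒ x=−15/17=-0.8824; min R=1−1/(4·17/15)=0.7794>−1
Confirm numerically:
  x=-0.824: |R|=0.94551 <1
  x=-0.772: |R|=0.90345 <1
  x=-0.760: |R|=0.89461 <1
  x=-0.401: |R|=0.78124 <1
  x=-1.258: |R|=1.53557 >1
  x=-0.971: |R|=1.09755 >1
Stable set (-0.8824, 0).

(-0.8824,0); λ=-12 ⇒ h* = (15/17)/12 = 0.0735.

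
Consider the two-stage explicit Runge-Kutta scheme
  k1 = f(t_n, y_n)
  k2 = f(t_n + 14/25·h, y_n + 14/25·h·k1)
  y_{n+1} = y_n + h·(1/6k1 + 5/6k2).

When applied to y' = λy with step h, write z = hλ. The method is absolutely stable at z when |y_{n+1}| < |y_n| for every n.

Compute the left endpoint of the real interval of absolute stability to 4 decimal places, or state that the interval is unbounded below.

On y'=λy, z=hλ:
  k1=λy_n ⇒ h·k1=z·y_n;  k2=λ(1+14/25z)y_n ⇒ h·k2=z(1+14/25z)y_n
  y_{n+1}/y_n = 1 + 1/6z + 5/6z(1+14/25z) = 1 + z + 7/15z²
  so R(z) = 1 + z + 7/15z².

Find x<0 with |R(x)|<1.
x=-1.12: |R|=0.4654
R=1: x+7/15x²=0 ⇒ x=−15/7=-2.1429; min R=1−1/(4·7/15)=0.4643>−1
Confirm numerically:
  x=-2.050: |R|=0.91117 <1
  x=-1.982: |R|=0.85122 <1
  x=-1.169: |R|=0.46873 <1
  x=-2.468: |R|=1.37448 >1
  x=-2.201: |R|=1.05972 >1
Interval (-2.1429, 0).

left endpoint -2.1429.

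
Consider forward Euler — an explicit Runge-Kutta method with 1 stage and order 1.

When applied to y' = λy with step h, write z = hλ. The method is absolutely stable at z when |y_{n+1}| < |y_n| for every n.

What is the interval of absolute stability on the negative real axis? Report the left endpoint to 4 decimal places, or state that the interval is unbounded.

(-2.0000, 0).

Set f=λy, z=hλ:
  order 1, 1-stage ⇒ R(z)=1+z
  (e.g. R(-0.41)=0.59000, |R|=0.59000)

Need |R(x)|<1, x<0.
x=-0.41: |R|=0.5900
|R(-2.39)|=1.3900 |R(-2.1)|=1.1000 |R(-1.41)|=0.4100
Bisect:
  x_lo=-2.6510 |R|=1.6510  x_hi=-0.3757 |R|=0.6243
  mid=-1.51338 |R|=0.51338 →hi
  mid=-2.08220 |R|=1.08220 →lo
  mid=-1.79779 |R|=0.79779 →hi
  mid=-1.94000 |R|=0.94000 →hi
  mid=-2.01110 |R|=1.01110 →lo
  mid=-1.97555 |R|=0.97555 →hi
  mid=-1.99332 |R|=0.99332 →hi
  mid=-2.00221 |R|=1.00221 →lo
  mid=-1.99777 |R|=0.99777 →hi
  ...
  [-2.00013,-1.99999] ⇒ x*=-2.0000
So |R|<1 on (-2.0000, 0).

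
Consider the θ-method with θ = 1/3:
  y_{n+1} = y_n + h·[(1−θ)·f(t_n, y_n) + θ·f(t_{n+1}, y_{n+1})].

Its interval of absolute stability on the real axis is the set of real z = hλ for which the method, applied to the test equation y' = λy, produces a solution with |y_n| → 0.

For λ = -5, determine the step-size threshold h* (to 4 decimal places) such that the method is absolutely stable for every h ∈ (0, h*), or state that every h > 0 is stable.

Test eqn y'=λy, z=hλ:
  y_{n+1} = y_n + z·[2/3·y_n + 1/3·y_{n+1}] ⇒ (1 − 1/3z)y_{n+1} = (1 + 2/3z)y_n
  so R(z) = (1 + 2/3z)/(1 − 1/3z).

Find x<0 with |R(x)|<1.
x=-0.89: |R|=0.3136
R=−1: 1+2/3x = −1+1/3x ⇒ -1/3x=2 ⇒ x=2/(-1/3)=-6.0000
Confirm numerically:
  x=-4.105: |R|=0.73329 <1
  x=-4.062: |R|=0.72557 <1
  x=-3.010: |R|=0.50250 <1
  x=-6.491: |R|=1.05173 >1
  x=-6.405: |R|=1.04306 >1
  x=-6.051: |R|=1.00563 >1
So |R|<1 on (-6.0000, 0).

(-6.0000,0); λ=-5 ⇒ h* = (6)/5 = 1.2000.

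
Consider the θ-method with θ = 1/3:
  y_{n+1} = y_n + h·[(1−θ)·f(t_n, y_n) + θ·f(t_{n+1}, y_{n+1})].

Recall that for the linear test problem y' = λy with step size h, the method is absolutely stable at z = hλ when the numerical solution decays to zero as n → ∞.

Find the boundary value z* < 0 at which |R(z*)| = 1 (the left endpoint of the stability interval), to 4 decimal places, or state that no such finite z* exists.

left endpoint -6.0000.

With y'=λy (z=hλ):
  y_{n+1} = y_n + z·[2/3·y_n + 1/3·y_{n+1}] ⇒ (1 − 1/3z)y_{n+1} = (1 + 2/3z)y_n
  R(z) = (1 + 2/3z)/(1 − 1/3z).

Find x<0 with |R(x)|<1.
x=-1.33: |R|=0.0785
R=−1: 1+2/3x = −1+1/3x ⇒ -1/3x=2 ⇒ x=2/(-1/3)=-6.0000
Confirm numerically:
  x=-5.440: |R|=0.93365 <1
  x=-4.704: |R|=0.83178 <1
  x=-4.586: |R|=0.81360 <1
  x=-2.944: |R|=0.48587 <1
  x=-6.402: |R|=1.04276 >1
  x=-6.204: |R|=1.02216 >1
  x=-6.112: |R|=1.01229 >1
So |R|<1 on (-6.0000, 0).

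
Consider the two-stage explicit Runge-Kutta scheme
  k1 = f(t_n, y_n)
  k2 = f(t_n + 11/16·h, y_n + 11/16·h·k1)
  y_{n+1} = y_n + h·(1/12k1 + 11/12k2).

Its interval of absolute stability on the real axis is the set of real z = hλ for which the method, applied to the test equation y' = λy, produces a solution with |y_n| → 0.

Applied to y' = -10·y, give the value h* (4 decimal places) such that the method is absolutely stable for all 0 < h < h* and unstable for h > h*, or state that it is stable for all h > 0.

(-1.5868,0); λ=-10 ⇒ h* = (192/121)/10 = 0.1587.

Set f=λy, z=hλ:
  k1=λy_n ⇒ h·k1=z·y_n;  k2=λ(1+11/16z)y_n ⇒ h·k2=z(1+11/16z)y_n
  y_{n+1}/y_n = 1 + 1/12z + 11/12z(1+11/16z) = 1 + z + 121/192z²
  so R(z) = 1 + z + 121/192z².

Solve |R(x)|<1 on ℝ⁻.
x=-0.64: |R|=0.6181
R=1: x+121/192x²=0 ⇒ x=−192/121=-1.5868; min R=1−1/(4·121/192)=0.6033>−1
Confirm numerically:
  x=-1.391: |R|=0.82838 <1
  x=-1.042: |R|=0.64226 <1
  x=-0.734: |R|=0.60553 <1
  x=-2.163: |R|=1.78547 >1
  x=-2.067: |R|=1.62556 >1
So |R|<1 on (-1.5868, 0).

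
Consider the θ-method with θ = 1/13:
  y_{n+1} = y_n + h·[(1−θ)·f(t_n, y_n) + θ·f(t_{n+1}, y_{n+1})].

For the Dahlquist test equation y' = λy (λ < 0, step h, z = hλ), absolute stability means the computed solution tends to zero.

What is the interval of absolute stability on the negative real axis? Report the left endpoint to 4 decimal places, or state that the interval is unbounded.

With y'=λy (z=hλ):
  y_{n+1} = y_n + z·[12/13·y_n + 1/13·y_{n+1}] ⇒ (1 − 1/13z)y_{n+1} = (1 + 12/13z)y_n
  ⇒ R(z) = (1 + 12/13z)/(1 − 1/13z).

Solve |R(x)|<1 on ℝ⁻.
x=-1.7: |R|=0.5034
R=−1: 1+12/13x = −1+1/13x ⇒ -11/13x=2 ⇒ x=2/(-11/13)=-2.3636
Confirm numerically:
  x=-1.376: |R|=0.24430 <1
  x=-1.246: |R|=0.13702 <1
  x=-1.021: |R|=0.05335 <1
  x=-2.913: |R|=1.37975 >1
  x=-2.843: |R|=1.33283 >1
Interval (-2.3636, 0).

z∈(-2.3636,0).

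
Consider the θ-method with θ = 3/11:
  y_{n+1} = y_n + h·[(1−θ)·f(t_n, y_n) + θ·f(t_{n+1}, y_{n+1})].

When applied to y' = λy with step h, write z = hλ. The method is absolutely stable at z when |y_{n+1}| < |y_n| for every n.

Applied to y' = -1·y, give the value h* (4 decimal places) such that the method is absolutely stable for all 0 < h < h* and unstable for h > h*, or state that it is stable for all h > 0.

(-4.4000,0); λ=-1 ⇒ h* = (22/5)/1 = 4.4000.

With y'=λy (z=hλ):
  y_{n+1} = y_n + z·[8/11·y_n + 3/11·y_{n+1}] ⇒ (1 − 3/11z)y_{n+1} = (1 + 8/11z)y_n
  Hence R(z) = (1 + 8/11z)/(1 − 3/11z).

Solve |R(x)|<1 on ℝ⁻.
x=-1.15: |R|=0.1246
R=−1: 1+8/11x = −1+3/11x ⇒ -5/11x=2 ⇒ x=2/(-5/11)=-4.4000
Confirm numerically:
  x=-4.184: |R|=0.95414 <1
  x=-3.284: |R|=0.73240 <1
  x=-3.228: |R|=0.71669 <1
  x=-2.637: |R|=0.53387 <1
  x=-4.964: |R|=1.10891 >1
  x=-4.831: |R|=1.08453 >1
Stable set (-4.4000, 0).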